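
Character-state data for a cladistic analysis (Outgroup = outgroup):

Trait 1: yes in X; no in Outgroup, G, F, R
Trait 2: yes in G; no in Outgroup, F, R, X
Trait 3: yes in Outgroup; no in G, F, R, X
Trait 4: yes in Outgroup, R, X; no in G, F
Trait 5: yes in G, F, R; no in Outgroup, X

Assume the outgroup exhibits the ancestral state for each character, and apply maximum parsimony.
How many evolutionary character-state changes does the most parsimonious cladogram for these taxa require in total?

5

Character polarity is set by the outgroup: the derived state is whichever differs from the outgroup's state, so for Trait 3, Trait 4 the derived state is 'no', and for the remaining characters it is 'yes'.
Trait 1 (derived state 'yes') is unique to X (autapomorphy; uninformative for grouping).
Trait 2: derived state 'yes' in G only — an autapomorphy, so it tells us nothing about relationships among taxa.
Trait 3 (derived state 'no') is shared by all ingroup taxa — unites the whole ingroup.
Only F and G show the derived state 'no' for Trait 4, supporting them as a clade.
Only F, G, and R show the derived state 'yes' for Trait 5, supporting them as a clade.
Most parsimonious ingroup topology: (((G,F),R),X).
Changes per character on this tree: Trait 1: 1; Trait 2: 1; Trait 3: 1; Trait 4: 1; Trait 5: 1.
Total = 5.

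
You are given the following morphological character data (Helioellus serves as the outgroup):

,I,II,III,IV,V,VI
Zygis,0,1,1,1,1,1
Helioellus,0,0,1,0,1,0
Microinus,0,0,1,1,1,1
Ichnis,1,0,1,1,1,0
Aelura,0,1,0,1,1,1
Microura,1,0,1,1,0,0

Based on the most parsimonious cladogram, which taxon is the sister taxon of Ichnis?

Microura

Character polarity is set by the outgroup: the derived state is whichever differs from the outgroup's state, so for III, V the derived state is '0', and for the remaining characters it is '1'.
I: derived state '1' in Ichnis and Microura only — synapomorphy for {Ichnis, Microura}.
II (derived state '1') is shared by Aelura and Zygis — a synapomorphy uniting that clade.
III: derived state '0' in Aelura only — an autapomorphy, so it tells us nothing about relationships among taxa.
IV (derived state '1') is shared by all ingroup taxa — unites the whole ingroup.
V: derived state '0' in Microura only — an autapomorphy, so it tells us nothing about relationships among taxa.
Only Aelura, Microinus, and Zygis show the derived state '1' for VI, supporting them as a clade.
Most parsimonious ingroup topology: ((Microura,Ichnis),((Aelura,Zygis),Microinus)).
Ichnis and Microura form a cherry on this tree, so they are sister taxa.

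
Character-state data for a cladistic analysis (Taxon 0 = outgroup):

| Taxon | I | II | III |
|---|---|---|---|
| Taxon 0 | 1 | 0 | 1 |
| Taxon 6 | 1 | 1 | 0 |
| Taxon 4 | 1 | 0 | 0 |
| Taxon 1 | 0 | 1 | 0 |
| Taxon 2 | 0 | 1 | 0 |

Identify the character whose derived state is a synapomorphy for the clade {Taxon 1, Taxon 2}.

I

Character polarity is set by the outgroup: the derived state is whichever differs from the outgroup's state, so for I, III the derived state is '0', and for the remaining characters it is '1'.
I (derived state '0') is shared by Taxon 1 and Taxon 2 — a synapomorphy uniting that clade.
II: derived state '1' in Taxon 1, Taxon 2, and Taxon 6 only — synapomorphy for {Taxon 1, Taxon 2, Taxon 6}.
III (derived state '0') is shared by all ingroup taxa — unites the whole ingroup.
Most parsimonious ingroup topology: ((Taxon 6,(Taxon 1,Taxon 2)),Taxon 4).
The clade {Taxon 1, Taxon 2} is supported by I: its derived state '0' occurs in exactly those taxa and in no other taxon (including the outgroup).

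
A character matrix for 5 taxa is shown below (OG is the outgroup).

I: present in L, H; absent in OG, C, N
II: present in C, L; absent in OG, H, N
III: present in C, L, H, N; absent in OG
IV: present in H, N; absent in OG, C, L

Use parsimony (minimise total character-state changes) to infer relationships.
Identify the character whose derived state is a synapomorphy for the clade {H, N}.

IV

The outgroup has state 'absent' for every character, so 'present' is the derived state throughout.
I groups H and L, which is incompatible with the clades supported by the remaining characters; treating it as convergent (homoplasy) costs fewer steps than any alternative tree.
Only C and L show the derived state 'present' for II, supporting them as a clade.
All ingroup taxa share the derived state 'present' for III; it defines the ingroup but does not resolve relationships within it.
IV (derived state 'present') is shared by H and N — a synapomorphy uniting that clade.
Most parsimonious ingroup topology: ((C,L),(H,N)).
The clade {H, N} is supported by IV: its derived state 'present' occurs in exactly those taxa and in no other taxon (including the outgroup).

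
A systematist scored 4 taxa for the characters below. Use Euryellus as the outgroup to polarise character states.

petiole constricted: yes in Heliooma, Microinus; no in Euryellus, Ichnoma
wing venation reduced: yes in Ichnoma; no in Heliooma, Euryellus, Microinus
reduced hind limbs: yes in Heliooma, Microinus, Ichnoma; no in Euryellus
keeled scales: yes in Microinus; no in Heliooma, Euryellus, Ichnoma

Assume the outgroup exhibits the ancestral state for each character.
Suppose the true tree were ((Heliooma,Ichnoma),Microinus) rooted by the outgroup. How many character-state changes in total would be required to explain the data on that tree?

5

Map each character onto ((Heliooma,Ichnoma),Microinus) (rooted by Euryellus) and count the minimum state changes it requires (Fitch parsimony):
petiole constricted: 2; wing venation reduced: 1; reduced hind limbs: 1; keeled scales: 1.
Total tree length = 5.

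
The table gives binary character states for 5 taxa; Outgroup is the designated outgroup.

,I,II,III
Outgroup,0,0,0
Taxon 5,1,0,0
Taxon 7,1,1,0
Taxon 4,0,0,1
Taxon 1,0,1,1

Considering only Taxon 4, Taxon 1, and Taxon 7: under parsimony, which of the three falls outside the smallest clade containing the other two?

The outgroup has state '0' for every character, so '1' is the derived state throughout.
I: derived state '1' in Taxon 5 and Taxon 7 only — synapomorphy for {Taxon 5, Taxon 7}.
II groups Taxon 1 and Taxon 7, which is incompatible with the clades supported by the remaining characters; treating it as convergent (homoplasy) costs fewer steps than any alternative tree.
III (derived state '1') is shared by Taxon 1 and Taxon 4 — a synapomorphy uniting that clade.
Most parsimonious ingroup topology: ((Taxon 5,Taxon 7),(Taxon 4,Taxon 1)).
Taxon 4 and Taxon 1 share a more recent common ancestor with each other than either does with Taxon 7, so Taxon 7 is the least closely related of the three.

Taxon 7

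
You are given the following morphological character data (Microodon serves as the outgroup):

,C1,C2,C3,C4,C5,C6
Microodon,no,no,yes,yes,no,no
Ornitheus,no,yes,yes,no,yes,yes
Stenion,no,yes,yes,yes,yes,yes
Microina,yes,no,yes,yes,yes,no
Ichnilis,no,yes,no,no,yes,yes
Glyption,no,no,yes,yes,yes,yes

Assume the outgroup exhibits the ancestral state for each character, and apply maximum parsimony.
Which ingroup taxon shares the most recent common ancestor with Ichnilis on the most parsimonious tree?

Character polarity is set by the outgroup: the derived state is whichever differs from the outgroup's state, so for C3, C4 the derived state is 'no', and for the remaining characters it is 'yes'.
C1: derived state 'yes' in Microina only — an autapomorphy, so it tells us nothing about relationships among taxa.
C2: derived state 'yes' in Ichnilis, Ornitheus, and Stenion only — synapomorphy for {Ichnilis, Ornitheus, Stenion}.
C3 (derived state 'no') is unique to Ichnilis (autapomorphy; uninformative for grouping).
C4 (derived state 'no') is shared by Ichnilis and Ornitheus — a synapomorphy uniting that clade.
C5 (derived state 'yes') is shared by all ingroup taxa — unites the whole ingroup.
Only Glyption, Ichnilis, Ornitheus, and Stenion show the derived state 'yes' for C6, supporting them as a clade.
Most parsimonious ingroup topology: ((((Ornitheus,Ichnilis),Stenion),Glyption),Microina).
Ichnilis and Ornitheus form a cherry on this tree, so they are sister taxa.

Ornitheus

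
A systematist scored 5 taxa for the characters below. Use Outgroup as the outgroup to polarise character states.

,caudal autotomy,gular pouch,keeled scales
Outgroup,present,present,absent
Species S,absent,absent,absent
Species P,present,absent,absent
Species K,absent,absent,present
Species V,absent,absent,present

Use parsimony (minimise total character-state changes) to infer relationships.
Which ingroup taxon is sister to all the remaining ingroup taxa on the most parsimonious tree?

Character polarity is set by the outgroup: the derived state is whichever differs from the outgroup's state, so for caudal autotomy, gular pouch the derived state is 'absent', and for the remaining characters it is 'present'.
caudal autotomy: derived state 'absent' in Species K, Species S, and Species V only — synapomorphy for {Species K, Species S, Species V}.
All ingroup taxa share the derived state 'absent' for gular pouch; it defines the ingroup but does not resolve relationships within it.
Only Species K and Species V show the derived state 'present' for keeled scales, supporting them as a clade.
Most parsimonious ingroup topology: (Species P,((Species K,Species V),Species S)).
Species P is sister to the clade containing all other ingroup taxa, so it is the earliest-diverging (most basal) ingroup lineage.

Species P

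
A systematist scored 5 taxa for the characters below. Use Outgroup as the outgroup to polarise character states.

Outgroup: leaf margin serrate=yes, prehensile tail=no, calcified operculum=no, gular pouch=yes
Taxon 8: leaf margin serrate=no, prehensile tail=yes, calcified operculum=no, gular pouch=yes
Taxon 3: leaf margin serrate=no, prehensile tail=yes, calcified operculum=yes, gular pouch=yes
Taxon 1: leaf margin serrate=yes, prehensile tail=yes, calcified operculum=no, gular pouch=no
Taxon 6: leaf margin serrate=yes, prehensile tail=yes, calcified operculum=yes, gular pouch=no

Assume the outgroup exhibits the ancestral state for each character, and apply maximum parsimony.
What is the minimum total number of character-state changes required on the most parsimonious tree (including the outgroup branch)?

Character polarity is set by the outgroup: the derived state is whichever differs from the outgroup's state, so for leaf margin serrate, gular pouch the derived state is 'no', and for the remaining characters it is 'yes'.
leaf margin serrate (derived state 'no') is shared by Taxon 3 and Taxon 8 — a synapomorphy uniting that clade.
All ingroup taxa share the derived state 'yes' for prehensile tail; it defines the ingroup but does not resolve relationships within it.
calcified operculum (state 'yes') occurs in Taxon 3 and Taxon 6 but conflicts with the nesting implied by the other characters — most parsimoniously interpreted as homoplasy.
gular pouch: derived state 'no' in Taxon 1 and Taxon 6 only — synapomorphy for {Taxon 1, Taxon 6}.
Most parsimonious ingroup topology: ((Taxon 8,Taxon 3),(Taxon 1,Taxon 6)).
Changes per character on this tree: leaf margin serrate: 1; prehensile tail: 1; calcified operculum: 2; gular pouch: 1.
Total = 5.

5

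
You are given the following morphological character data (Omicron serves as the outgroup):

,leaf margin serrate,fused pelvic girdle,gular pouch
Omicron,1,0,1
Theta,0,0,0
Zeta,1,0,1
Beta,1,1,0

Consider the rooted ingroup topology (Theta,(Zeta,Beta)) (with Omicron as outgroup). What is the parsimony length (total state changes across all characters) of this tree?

4

Map each character onto (Theta,(Zeta,Beta)) (rooted by Omicron) and count the minimum state changes it requires (Fitch parsimony):
leaf margin serrate: 1; fused pelvic girdle: 1; gular pouch: 2.
Total tree length = 4.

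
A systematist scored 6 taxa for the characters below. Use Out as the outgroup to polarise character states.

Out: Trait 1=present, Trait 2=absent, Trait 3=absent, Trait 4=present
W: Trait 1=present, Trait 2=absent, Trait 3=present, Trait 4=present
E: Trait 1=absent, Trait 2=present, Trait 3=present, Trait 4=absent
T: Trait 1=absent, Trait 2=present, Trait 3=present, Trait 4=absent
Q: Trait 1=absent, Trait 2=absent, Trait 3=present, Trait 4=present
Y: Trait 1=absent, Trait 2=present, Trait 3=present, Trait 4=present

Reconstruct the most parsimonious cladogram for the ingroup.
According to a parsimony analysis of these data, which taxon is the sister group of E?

T

Character polarity is set by the outgroup: the derived state is whichever differs from the outgroup's state, so for Trait 1, Trait 4 the derived state is 'absent', and for the remaining characters it is 'present'.
Trait 1 (derived state 'absent') is shared by E, Q, T, and Y — a synapomorphy uniting that clade.
Only E, T, and Y show the derived state 'present' for Trait 2, supporting them as a clade.
Trait 3 (derived state 'present') is shared by all ingroup taxa — unites the whole ingroup.
Only E and T show the derived state 'absent' for Trait 4, supporting them as a clade.
Most parsimonious ingroup topology: (W,(((E,T),Y),Q)).
E and T form a cherry on this tree, so they are sister taxa.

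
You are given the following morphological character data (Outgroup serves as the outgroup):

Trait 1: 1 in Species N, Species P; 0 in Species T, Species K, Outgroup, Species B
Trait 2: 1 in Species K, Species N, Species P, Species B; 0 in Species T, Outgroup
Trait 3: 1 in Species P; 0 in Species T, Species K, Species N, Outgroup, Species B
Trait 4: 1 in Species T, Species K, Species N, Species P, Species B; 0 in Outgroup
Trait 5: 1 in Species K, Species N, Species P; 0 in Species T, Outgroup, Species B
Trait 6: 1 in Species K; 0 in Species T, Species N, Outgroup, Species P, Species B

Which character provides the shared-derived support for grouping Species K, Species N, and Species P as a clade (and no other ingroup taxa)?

The outgroup has state '0' for every character, so '1' is the derived state throughout.
Trait 1 (derived state '1') is shared by Species N and Species P — a synapomorphy uniting that clade.
Trait 2: derived state '1' in Species B, Species K, Species N, and Species P only — synapomorphy for {Species B, Species K, Species N, Species P}.
Trait 3 (derived state '1') is unique to Species P (autapomorphy; uninformative for grouping).
All ingroup taxa share the derived state '1' for Trait 4; it defines the ingroup but does not resolve relationships within it.
Trait 5 (derived state '1') is shared by Species K, Species N, and Species P — a synapomorphy uniting that clade.
Trait 6: derived state '1' in Species K only — an autapomorphy, so it tells us nothing about relationships among taxa.
Most parsimonious ingroup topology: ((((Species N,Species P),Species K),Species B),Species T).
The clade {Species K, Species N, Species P} is supported by Trait 5: its derived state '1' occurs in exactly those taxa and in no other taxon (including the outgroup).

Trait 5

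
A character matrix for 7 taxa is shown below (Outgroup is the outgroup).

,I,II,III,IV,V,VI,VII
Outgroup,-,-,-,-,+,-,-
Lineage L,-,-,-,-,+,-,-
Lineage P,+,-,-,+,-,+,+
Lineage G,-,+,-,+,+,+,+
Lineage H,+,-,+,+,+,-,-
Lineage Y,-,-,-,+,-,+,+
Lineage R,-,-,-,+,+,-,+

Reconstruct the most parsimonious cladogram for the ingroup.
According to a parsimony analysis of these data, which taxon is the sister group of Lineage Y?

Character polarity is set by the outgroup: the derived state is whichever differs from the outgroup's state, so for V the derived state is '-', and for the remaining characters it is '+'.
I (state '+') occurs in Lineage H and Lineage P but conflicts with the nesting implied by the other characters — most parsimoniously interpreted as homoplasy.
II (derived state '+') is unique to Lineage G (autapomorphy; uninformative for grouping).
III: derived state '+' in Lineage H only — an autapomorphy, so it tells us nothing about relationships among taxa.
IV (derived state '+') is shared by Lineage G, Lineage H, Lineage P, Lineage R, and Lineage Y — a synapomorphy uniting that clade.
V (derived state '-') is shared by Lineage P and Lineage Y — a synapomorphy uniting that clade.
Only Lineage G, Lineage P, and Lineage Y show the derived state '+' for VI, supporting them as a clade.
VII: derived state '+' in Lineage G, Lineage P, Lineage R, and Lineage Y only — synapomorphy for {Lineage G, Lineage P, Lineage R, Lineage Y}.
Most parsimonious ingroup topology: (((Lineage R,(Lineage G,(Lineage P,Lineage Y))),Lineage H),Lineage L).
Lineage Y and Lineage P form a cherry on this tree, so they are sister taxa.

Lineage P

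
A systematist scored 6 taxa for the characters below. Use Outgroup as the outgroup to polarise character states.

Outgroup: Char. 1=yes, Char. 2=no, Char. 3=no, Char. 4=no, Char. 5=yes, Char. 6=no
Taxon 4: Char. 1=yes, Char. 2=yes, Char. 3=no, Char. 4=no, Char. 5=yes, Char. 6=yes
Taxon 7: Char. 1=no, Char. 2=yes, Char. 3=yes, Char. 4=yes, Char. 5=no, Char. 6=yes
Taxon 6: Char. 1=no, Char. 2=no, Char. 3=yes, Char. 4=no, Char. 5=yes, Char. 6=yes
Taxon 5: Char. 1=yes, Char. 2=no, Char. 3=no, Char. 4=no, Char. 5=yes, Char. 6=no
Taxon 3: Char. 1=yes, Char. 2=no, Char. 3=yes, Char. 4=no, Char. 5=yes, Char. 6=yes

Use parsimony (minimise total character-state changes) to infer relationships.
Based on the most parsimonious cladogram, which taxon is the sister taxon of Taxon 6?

Taxon 7

Character polarity is set by the outgroup: the derived state is whichever differs from the outgroup's state, so for Char. 1, Char. 5 the derived state is 'no', and for the remaining characters it is 'yes'.
Char. 1: derived state 'no' in Taxon 6 and Taxon 7 only — synapomorphy for {Taxon 6, Taxon 7}.
Char. 2 groups Taxon 4 and Taxon 7, which is incompatible with the clades supported by the remaining characters; treating it as convergent (homoplasy) costs fewer steps than any alternative tree.
Char. 3: derived state 'yes' in Taxon 3, Taxon 6, and Taxon 7 only — synapomorphy for {Taxon 3, Taxon 6, Taxon 7}.
Char. 4: derived state 'yes' in Taxon 7 only — an autapomorphy, so it tells us nothing about relationships among taxa.
Char. 5: derived state 'no' in Taxon 7 only — an autapomorphy, so it tells us nothing about relationships among taxa.
Char. 6: derived state 'yes' in Taxon 3, Taxon 4, Taxon 6, and Taxon 7 only — synapomorphy for {Taxon 3, Taxon 4, Taxon 6, Taxon 7}.
Most parsimonious ingroup topology: ((Taxon 4,((Taxon 7,Taxon 6),Taxon 3)),Taxon 5).
Taxon 6 and Taxon 7 form a cherry on this tree, so they are sister taxa.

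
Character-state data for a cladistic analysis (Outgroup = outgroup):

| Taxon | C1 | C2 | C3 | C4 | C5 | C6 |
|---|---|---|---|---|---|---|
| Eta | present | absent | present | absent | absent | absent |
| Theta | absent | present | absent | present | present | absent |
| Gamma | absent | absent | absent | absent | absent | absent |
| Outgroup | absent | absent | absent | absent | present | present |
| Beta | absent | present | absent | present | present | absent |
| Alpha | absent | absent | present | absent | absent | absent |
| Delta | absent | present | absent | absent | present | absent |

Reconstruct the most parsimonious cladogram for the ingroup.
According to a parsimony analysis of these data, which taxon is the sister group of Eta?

Character polarity is set by the outgroup: the derived state is whichever differs from the outgroup's state, so for C5, C6 the derived state is 'absent', and for the remaining characters it is 'present'.
C1: derived state 'present' in Eta only — an autapomorphy, so it tells us nothing about relationships among taxa.
C2 (derived state 'present') is shared by Beta, Delta, and Theta — a synapomorphy uniting that clade.
Only Alpha and Eta show the derived state 'present' for C3, supporting them as a clade.
Only Beta and Theta show the derived state 'present' for C4, supporting them as a clade.
C5: derived state 'absent' in Alpha, Eta, and Gamma only — synapomorphy for {Alpha, Eta, Gamma}.
All ingroup taxa share the derived state 'absent' for C6; it defines the ingroup but does not resolve relationships within it.
Most parsimonious ingroup topology: (((Eta,Alpha),Gamma),(Delta,(Beta,Theta))).
Eta and Alpha form a cherry on this tree, so they are sister taxa.

Alpha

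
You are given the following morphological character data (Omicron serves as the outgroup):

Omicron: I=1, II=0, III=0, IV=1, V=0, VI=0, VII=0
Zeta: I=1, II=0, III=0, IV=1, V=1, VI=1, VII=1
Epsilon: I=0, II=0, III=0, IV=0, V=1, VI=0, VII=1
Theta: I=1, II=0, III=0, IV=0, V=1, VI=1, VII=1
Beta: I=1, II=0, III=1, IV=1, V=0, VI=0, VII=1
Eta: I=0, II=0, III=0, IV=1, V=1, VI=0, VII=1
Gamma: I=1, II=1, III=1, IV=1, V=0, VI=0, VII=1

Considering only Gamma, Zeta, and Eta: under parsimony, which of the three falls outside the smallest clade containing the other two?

Gamma

Character polarity is set by the outgroup: the derived state is whichever differs from the outgroup's state, so for I, IV the derived state is '0', and for the remaining characters it is '1'.
I (derived state '0') is shared by Epsilon and Eta — a synapomorphy uniting that clade.
II: derived state '1' in Gamma only — an autapomorphy, so it tells us nothing about relationships among taxa.
Only Beta and Gamma show the derived state '1' for III, supporting them as a clade.
IV (state '0') occurs in Epsilon and Theta but conflicts with the nesting implied by the other characters — most parsimoniously interpreted as homoplasy.
V (derived state '1') is shared by Epsilon, Eta, Theta, and Zeta — a synapomorphy uniting that clade.
Only Theta and Zeta show the derived state '1' for VI, supporting them as a clade.
All ingroup taxa share the derived state '1' for VII; it defines the ingroup but does not resolve relationships within it.
Most parsimonious ingroup topology: (((Zeta,Theta),(Epsilon,Eta)),(Beta,Gamma)).
Zeta and Eta share a more recent common ancestor with each other than either does with Gamma, so Gamma is the least closely related of the three.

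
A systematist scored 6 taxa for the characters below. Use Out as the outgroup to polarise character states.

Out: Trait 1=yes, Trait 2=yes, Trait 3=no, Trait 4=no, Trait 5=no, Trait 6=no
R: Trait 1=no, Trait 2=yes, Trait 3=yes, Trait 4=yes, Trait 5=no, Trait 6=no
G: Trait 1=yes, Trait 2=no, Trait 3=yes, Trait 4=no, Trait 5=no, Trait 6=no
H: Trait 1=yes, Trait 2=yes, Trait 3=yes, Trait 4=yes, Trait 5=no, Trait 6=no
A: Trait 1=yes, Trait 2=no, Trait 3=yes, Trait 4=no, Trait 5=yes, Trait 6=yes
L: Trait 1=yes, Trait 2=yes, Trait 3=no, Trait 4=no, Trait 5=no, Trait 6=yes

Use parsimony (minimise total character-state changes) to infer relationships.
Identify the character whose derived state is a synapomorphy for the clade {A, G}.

Character polarity is set by the outgroup: the derived state is whichever differs from the outgroup's state, so for Trait 1, Trait 2 the derived state is 'no', and for the remaining characters it is 'yes'.
Trait 1: derived state 'no' in R only — an autapomorphy, so it tells us nothing about relationships among taxa.
Trait 2 (derived state 'no') is shared by A and G — a synapomorphy uniting that clade.
Only A, G, H, and R show the derived state 'yes' for Trait 3, supporting them as a clade.
Only H and R show the derived state 'yes' for Trait 4, supporting them as a clade.
Trait 5: derived state 'yes' in A only — an autapomorphy, so it tells us nothing about relationships among taxa.
Trait 6 (state 'yes') occurs in A and L but conflicts with the nesting implied by the other characters — most parsimoniously interpreted as homoplasy.
Most parsimonious ingroup topology: (((R,H),(G,A)),L).
The clade {A, G} is supported by Trait 2: its derived state 'no' occurs in exactly those taxa and in no other taxon (including the outgroup).

Trait 2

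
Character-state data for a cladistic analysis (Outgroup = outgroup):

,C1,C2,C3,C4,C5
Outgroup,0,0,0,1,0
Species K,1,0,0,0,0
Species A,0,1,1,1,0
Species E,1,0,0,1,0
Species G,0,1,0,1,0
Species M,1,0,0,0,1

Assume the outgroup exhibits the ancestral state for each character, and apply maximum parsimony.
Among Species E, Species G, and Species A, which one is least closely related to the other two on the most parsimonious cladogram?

Species E

Character polarity is set by the outgroup: the derived state is whichever differs from the outgroup's state, so for C4 the derived state is '0', and for the remaining characters it is '1'.
Only Species E, Species K, and Species M show the derived state '1' for C1, supporting them as a clade.
C2 (derived state '1') is shared by Species A and Species G — a synapomorphy uniting that clade.
C3 (derived state '1') is unique to Species A (autapomorphy; uninformative for grouping).
C4 (derived state '0') is shared by Species K and Species M — a synapomorphy uniting that clade.
C5: derived state '1' in Species M only — an autapomorphy, so it tells us nothing about relationships among taxa.
Most parsimonious ingroup topology: (((Species K,Species M),Species E),(Species A,Species G)).
Species A and Species G share a more recent common ancestor with each other than either does with Species E, so Species E is the least closely related of the three.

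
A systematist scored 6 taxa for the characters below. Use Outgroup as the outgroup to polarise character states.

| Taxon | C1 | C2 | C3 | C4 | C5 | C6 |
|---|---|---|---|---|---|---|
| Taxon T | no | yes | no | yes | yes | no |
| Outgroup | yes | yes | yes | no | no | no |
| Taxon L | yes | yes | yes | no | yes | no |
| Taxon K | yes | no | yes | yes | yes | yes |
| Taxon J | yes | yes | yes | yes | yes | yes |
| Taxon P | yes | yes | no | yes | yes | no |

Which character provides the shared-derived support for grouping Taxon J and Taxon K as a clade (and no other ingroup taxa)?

Character polarity is set by the outgroup: the derived state is whichever differs from the outgroup's state, so for C1, C2, C3 the derived state is 'no', and for the remaining characters it is 'yes'.
C1 (derived state 'no') is unique to Taxon T (autapomorphy; uninformative for grouping).
C2 (derived state 'no') is unique to Taxon K (autapomorphy; uninformative for grouping).
Only Taxon P and Taxon T show the derived state 'no' for C3, supporting them as a clade.
Only Taxon J, Taxon K, Taxon P, and Taxon T show the derived state 'yes' for C4, supporting them as a clade.
C5 (derived state 'yes') is shared by all ingroup taxa — unites the whole ingroup.
Only Taxon J and Taxon K show the derived state 'yes' for C6, supporting them as a clade.
Most parsimonious ingroup topology: (((Taxon K,Taxon J),(Taxon T,Taxon P)),Taxon L).
The clade {Taxon J, Taxon K} is supported by C6: its derived state 'yes' occurs in exactly those taxa and in no other taxon (including the outgroup).

C6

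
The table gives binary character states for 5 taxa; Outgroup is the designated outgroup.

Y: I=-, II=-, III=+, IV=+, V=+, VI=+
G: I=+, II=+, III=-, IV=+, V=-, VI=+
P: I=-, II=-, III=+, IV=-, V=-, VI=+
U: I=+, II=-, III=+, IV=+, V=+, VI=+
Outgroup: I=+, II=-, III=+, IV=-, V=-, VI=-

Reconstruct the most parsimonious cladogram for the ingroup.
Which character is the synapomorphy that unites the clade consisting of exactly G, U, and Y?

IV

Character polarity is set by the outgroup: the derived state is whichever differs from the outgroup's state, so for I, III the derived state is '-', and for the remaining characters it is '+'.
I (state '-') occurs in P and Y but conflicts with the nesting implied by the other characters — most parsimoniously interpreted as homoplasy.
II (derived state '+') is unique to G (autapomorphy; uninformative for grouping).
III: derived state '-' in G only — an autapomorphy, so it tells us nothing about relationships among taxa.
Only G, U, and Y show the derived state '+' for IV, supporting them as a clade.
Only U and Y show the derived state '+' for V, supporting them as a clade.
VI (derived state '+') is shared by all ingroup taxa — unites the whole ingroup.
Most parsimonious ingroup topology: ((G,(Y,U)),P).
The clade {G, U, Y} is supported by IV: its derived state '+' occurs in exactly those taxa and in no other taxon (including the outgroup).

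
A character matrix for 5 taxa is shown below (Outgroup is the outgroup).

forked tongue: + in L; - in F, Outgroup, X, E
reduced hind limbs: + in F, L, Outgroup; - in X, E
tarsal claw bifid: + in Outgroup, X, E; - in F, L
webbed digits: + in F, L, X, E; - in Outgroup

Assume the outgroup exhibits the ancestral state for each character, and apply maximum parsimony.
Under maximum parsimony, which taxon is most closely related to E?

X

Character polarity is set by the outgroup: the derived state is whichever differs from the outgroup's state, so for reduced hind limbs, tarsal claw bifid the derived state is '-', and for the remaining characters it is '+'.
forked tongue (derived state '+') is unique to L (autapomorphy; uninformative for grouping).
Only E and X show the derived state '-' for reduced hind limbs, supporting them as a clade.
tarsal claw bifid (derived state '-') is shared by F and L — a synapomorphy uniting that clade.
webbed digits (derived state '+') is shared by all ingroup taxa — unites the whole ingroup.
Most parsimonious ingroup topology: ((E,X),(L,F)).
E and X form a cherry on this tree, so they are sister taxa.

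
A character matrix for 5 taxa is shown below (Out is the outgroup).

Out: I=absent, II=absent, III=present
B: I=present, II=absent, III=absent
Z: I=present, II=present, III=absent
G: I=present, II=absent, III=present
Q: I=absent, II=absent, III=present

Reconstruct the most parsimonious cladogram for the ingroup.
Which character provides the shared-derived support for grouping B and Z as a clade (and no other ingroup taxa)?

III

Character polarity is set by the outgroup: the derived state is whichever differs from the outgroup's state, so for III the derived state is 'absent', and for the remaining characters it is 'present'.
Only B, G, and Z show the derived state 'present' for I, supporting them as a clade.
II: derived state 'present' in Z only — an autapomorphy, so it tells us nothing about relationships among taxa.
Only B and Z show the derived state 'absent' for III, supporting them as a clade.
Most parsimonious ingroup topology: (((B,Z),G),Q).
The clade {B, Z} is supported by III: its derived state 'absent' occurs in exactly those taxa and in no other taxon (including the outgroup).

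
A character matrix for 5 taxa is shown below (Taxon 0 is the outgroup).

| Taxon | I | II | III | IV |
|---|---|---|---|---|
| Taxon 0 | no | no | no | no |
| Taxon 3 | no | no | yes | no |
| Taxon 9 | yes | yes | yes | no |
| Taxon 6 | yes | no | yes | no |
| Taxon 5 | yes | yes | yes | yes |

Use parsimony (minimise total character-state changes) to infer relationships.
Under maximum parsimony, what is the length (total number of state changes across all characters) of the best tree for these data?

The outgroup has state 'no' for every character, so 'yes' is the derived state throughout.
Only Taxon 5, Taxon 6, and Taxon 9 show the derived state 'yes' for I, supporting them as a clade.
Only Taxon 5 and Taxon 9 show the derived state 'yes' for II, supporting them as a clade.
III (derived state 'yes') is shared by all ingroup taxa — unites the whole ingroup.
IV: derived state 'yes' in Taxon 5 only — an autapomorphy, so it tells us nothing about relationships among taxa.
Most parsimonious ingroup topology: (Taxon 3,((Taxon 9,Taxon 5),Taxon 6)).
Changes per character on this tree: I: 1; II: 1; III: 1; IV: 1.
Total = 4.

4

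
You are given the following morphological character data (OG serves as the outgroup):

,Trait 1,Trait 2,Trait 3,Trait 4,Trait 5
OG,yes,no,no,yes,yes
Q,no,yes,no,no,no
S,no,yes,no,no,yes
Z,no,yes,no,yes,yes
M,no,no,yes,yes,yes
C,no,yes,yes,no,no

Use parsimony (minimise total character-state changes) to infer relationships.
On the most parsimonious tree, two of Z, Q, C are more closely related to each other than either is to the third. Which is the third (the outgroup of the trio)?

Z

Character polarity is set by the outgroup: the derived state is whichever differs from the outgroup's state, so for Trait 1, Trait 4, Trait 5 the derived state is 'no', and for the remaining characters it is 'yes'.
All ingroup taxa share the derived state 'no' for Trait 1; it defines the ingroup but does not resolve relationships within it.
Only C, Q, S, and Z show the derived state 'yes' for Trait 2, supporting them as a clade.
Trait 3 groups C and M, which is incompatible with the clades supported by the remaining characters; treating it as convergent (homoplasy) costs fewer steps than any alternative tree.
Only C, Q, and S show the derived state 'no' for Trait 4, supporting them as a clade.
Only C and Q show the derived state 'no' for Trait 5, supporting them as a clade.
Most parsimonious ingroup topology: ((((C,Q),S),Z),M).
C and Q share a more recent common ancestor with each other than either does with Z, so Z is the least closely related of the three.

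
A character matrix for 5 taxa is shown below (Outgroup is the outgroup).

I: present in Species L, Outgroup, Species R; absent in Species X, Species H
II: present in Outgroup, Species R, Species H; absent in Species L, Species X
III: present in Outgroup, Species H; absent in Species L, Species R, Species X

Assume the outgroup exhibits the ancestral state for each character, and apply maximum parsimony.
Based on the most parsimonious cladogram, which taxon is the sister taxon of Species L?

Species X

The outgroup has state 'present' for every character, so 'absent' is the derived state throughout.
I groups Species H and Species X, which is incompatible with the clades supported by the remaining characters; treating it as convergent (homoplasy) costs fewer steps than any alternative tree.
II: derived state 'absent' in Species L and Species X only — synapomorphy for {Species L, Species X}.
III: derived state 'absent' in Species L, Species R, and Species X only — synapomorphy for {Species L, Species R, Species X}.
Most parsimonious ingroup topology: (((Species X,Species L),Species R),Species H).
Species L and Species X form a cherry on this tree, so they are sister taxa.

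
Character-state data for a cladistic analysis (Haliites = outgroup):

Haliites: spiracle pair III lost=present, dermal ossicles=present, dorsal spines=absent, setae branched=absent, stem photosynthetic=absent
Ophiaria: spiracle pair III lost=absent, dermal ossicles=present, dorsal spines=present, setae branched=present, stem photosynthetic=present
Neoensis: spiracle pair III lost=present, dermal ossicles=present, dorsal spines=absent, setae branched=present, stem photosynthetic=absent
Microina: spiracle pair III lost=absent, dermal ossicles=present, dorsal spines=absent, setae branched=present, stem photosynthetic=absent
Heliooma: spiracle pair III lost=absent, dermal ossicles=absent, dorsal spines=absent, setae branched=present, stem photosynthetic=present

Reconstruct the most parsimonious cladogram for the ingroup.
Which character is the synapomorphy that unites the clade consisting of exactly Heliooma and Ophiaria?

Character polarity is set by the outgroup: the derived state is whichever differs from the outgroup's state, so for spiracle pair III lost, dermal ossicles the derived state is 'absent', and for the remaining characters it is 'present'.
Only Heliooma, Microina, and Ophiaria show the derived state 'absent' for spiracle pair III lost, supporting them as a clade.
dermal ossicles: derived state 'absent' in Heliooma only — an autapomorphy, so it tells us nothing about relationships among taxa.
dorsal spines: derived state 'present' in Ophiaria only — an autapomorphy, so it tells us nothing about relationships among taxa.
All ingroup taxa share the derived state 'present' for setae branched; it defines the ingroup but does not resolve relationships within it.
stem photosynthetic: derived state 'present' in Heliooma and Ophiaria only — synapomorphy for {Heliooma, Ophiaria}.
Most parsimonious ingroup topology: (((Ophiaria,Heliooma),Microina),Neoensis).
The clade {Heliooma, Ophiaria} is supported by stem photosynthetic: its derived state 'present' occurs in exactly those taxa and in no other taxon (including the outgroup).

stem photosynthetic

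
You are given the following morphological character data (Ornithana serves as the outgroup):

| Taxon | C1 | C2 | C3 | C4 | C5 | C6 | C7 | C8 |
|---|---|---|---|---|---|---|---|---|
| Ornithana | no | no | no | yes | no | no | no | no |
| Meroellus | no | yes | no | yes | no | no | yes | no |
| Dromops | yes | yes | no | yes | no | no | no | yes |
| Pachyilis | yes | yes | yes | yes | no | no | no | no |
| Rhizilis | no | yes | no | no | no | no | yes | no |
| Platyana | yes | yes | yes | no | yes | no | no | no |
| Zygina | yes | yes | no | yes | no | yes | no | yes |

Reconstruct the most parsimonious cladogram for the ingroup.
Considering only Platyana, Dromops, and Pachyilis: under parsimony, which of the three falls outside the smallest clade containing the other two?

Dromops

Character polarity is set by the outgroup: the derived state is whichever differs from the outgroup's state, so for C4 the derived state is 'no', and for the remaining characters it is 'yes'.
C1 (derived state 'yes') is shared by Dromops, Pachyilis, Platyana, and Zygina — a synapomorphy uniting that clade.
C2 (derived state 'yes') is shared by all ingroup taxa — unites the whole ingroup.
Only Pachyilis and Platyana show the derived state 'yes' for C3, supporting them as a clade.
C4 (state 'no') occurs in Platyana and Rhizilis but conflicts with the nesting implied by the other characters — most parsimoniously interpreted as homoplasy.
C5 (derived state 'yes') is unique to Platyana (autapomorphy; uninformative for grouping).
C6: derived state 'yes' in Zygina only — an autapomorphy, so it tells us nothing about relationships among taxa.
C7 (derived state 'yes') is shared by Meroellus and Rhizilis — a synapomorphy uniting that clade.
C8 (derived state 'yes') is shared by Dromops and Zygina — a synapomorphy uniting that clade.
Most parsimonious ingroup topology: ((Meroellus,Rhizilis),((Dromops,Zygina),(Pachyilis,Platyana))).
Platyana and Pachyilis share a more recent common ancestor with each other than either does with Dromops, so Dromops is the least closely related of the three.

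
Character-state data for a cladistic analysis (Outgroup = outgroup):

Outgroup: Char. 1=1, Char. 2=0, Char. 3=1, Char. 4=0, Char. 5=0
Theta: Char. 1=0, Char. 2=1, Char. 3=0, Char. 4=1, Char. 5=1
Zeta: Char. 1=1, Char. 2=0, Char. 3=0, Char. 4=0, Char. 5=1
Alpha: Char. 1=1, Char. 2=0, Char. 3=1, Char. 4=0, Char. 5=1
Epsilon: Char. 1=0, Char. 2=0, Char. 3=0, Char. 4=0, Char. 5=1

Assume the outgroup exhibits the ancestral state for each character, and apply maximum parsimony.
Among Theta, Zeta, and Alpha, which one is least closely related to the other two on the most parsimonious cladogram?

Character polarity is set by the outgroup: the derived state is whichever differs from the outgroup's state, so for Char. 1, Char. 3 the derived state is '0', and for the remaining characters it is '1'.
Char. 1 (derived state '0') is shared by Epsilon and Theta — a synapomorphy uniting that clade.
Char. 2 (derived state '1') is unique to Theta (autapomorphy; uninformative for grouping).
Char. 3 (derived state '0') is shared by Epsilon, Theta, and Zeta — a synapomorphy uniting that clade.
Char. 4 (derived state '1') is unique to Theta (autapomorphy; uninformative for grouping).
Char. 5 (derived state '1') is shared by all ingroup taxa — unites the whole ingroup.
Most parsimonious ingroup topology: (((Theta,Epsilon),Zeta),Alpha).
Theta and Zeta share a more recent common ancestor with each other than either does with Alpha, so Alpha is the least closely related of the three.

Alpha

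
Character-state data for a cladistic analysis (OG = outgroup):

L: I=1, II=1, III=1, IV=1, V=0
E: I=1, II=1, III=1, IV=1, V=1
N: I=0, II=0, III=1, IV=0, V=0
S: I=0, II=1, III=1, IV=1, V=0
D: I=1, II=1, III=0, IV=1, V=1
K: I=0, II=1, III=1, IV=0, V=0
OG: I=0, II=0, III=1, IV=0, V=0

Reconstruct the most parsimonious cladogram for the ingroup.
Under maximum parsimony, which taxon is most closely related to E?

D

Character polarity is set by the outgroup: the derived state is whichever differs from the outgroup's state, so for III the derived state is '0', and for the remaining characters it is '1'.
I (derived state '1') is shared by D, E, and L — a synapomorphy uniting that clade.
II: derived state '1' in D, E, K, L, and S only — synapomorphy for {D, E, K, L, S}.
III: derived state '0' in D only — an autapomorphy, so it tells us nothing about relationships among taxa.
IV (derived state '1') is shared by D, E, L, and S — a synapomorphy uniting that clade.
V: derived state '1' in D and E only — synapomorphy for {D, E}.
Most parsimonious ingroup topology: (N,((((D,E),L),S),K)).
E and D form a cherry on this tree, so they are sister taxa.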